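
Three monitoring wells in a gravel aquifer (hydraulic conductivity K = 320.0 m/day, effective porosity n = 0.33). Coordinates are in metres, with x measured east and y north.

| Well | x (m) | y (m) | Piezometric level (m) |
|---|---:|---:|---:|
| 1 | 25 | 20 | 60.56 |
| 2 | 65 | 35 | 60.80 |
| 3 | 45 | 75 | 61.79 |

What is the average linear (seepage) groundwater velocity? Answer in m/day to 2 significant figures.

23 m/day

Three-point gradient (reference 1): Δ to 2 = (40, 15, +0.24), Δ to 3 = (20, 55, +1.23).
∂h/∂x = -0.002763, ∂h/∂y = +0.02337 (det = 1900).
|∇h| = √(-0.002763² + 0.02337²) = 0.02353
Seepage velocity v = K·i/n = 320.0 × 0.02353 / 0.33 = 22.82 m/day.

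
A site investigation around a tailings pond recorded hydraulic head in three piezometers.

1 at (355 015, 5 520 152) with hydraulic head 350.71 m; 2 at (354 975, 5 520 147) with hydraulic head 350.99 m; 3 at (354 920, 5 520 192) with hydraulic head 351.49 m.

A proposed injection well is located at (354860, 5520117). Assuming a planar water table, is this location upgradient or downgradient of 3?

upgradient

Taking 1 as reference: 2−1 = (-40, -5, +0.28); 3−1 = (-95, 40, +0.78).
Solve a·Δx + b·Δy = Δh: det = (-40)·40 − (-95)·(-5) = -2075.
∂h/∂x = [(+0.28)·40 − (+0.78)·(-5)] / -2075 = -0.007277
∂h/∂y = [(-40)·(+0.78) − (-95)·(+0.28)] / -2075 = +0.002217
Head at (354860, 5520117) = 350.71 + (-0.007277)·(-155) + (+0.002217)·(-35) = 351.76 m.
That is higher than the 351.49 m at 3, so the point is upgradient.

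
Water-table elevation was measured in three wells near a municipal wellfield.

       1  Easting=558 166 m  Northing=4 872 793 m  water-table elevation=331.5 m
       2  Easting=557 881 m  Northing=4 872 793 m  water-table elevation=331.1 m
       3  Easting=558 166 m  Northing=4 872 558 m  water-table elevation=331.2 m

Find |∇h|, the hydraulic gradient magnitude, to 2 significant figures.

∂h/∂x = (331.1 − 331.5) / (557881 − 558166) = +0.001404
∂h/∂y = (331.2 − 331.5) / (4872558 − 4872793) = +0.001277
|∇h| = √(0.001404² + 0.001277²) = 0.001898

0.0019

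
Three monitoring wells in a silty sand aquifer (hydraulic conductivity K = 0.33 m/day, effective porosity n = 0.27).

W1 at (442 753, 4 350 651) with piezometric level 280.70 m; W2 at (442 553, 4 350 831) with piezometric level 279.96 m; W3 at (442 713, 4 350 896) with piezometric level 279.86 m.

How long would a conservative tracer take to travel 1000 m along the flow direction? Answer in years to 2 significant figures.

With h = a·x + b·y + c and W1 as origin, the differences give:
  (-200)·a + 180·b = -0.74
  (-40)·a + 245·b = -0.84
Eliminate b (×245 and ×180, subtract): -41800·a = -30.100 → a = ∂h/∂x = +0.0007201
Back-substitute: b = ∂h/∂y = -0.003311.
|∇h| = √(0.0007201² + -0.003311²) = 0.003388
Seepage velocity v = K·i/n = 0.33 × 0.003388 / 0.27 = 0.004141 m/day.
t = 1000 / 0.004141 = 2.415e+05 days = 661 years.

660 years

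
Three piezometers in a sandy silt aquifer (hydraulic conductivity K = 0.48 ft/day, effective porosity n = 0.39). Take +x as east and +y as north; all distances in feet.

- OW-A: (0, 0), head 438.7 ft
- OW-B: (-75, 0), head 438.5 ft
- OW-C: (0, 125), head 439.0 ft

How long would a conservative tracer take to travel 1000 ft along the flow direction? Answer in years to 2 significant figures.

∂h/∂x = (438.5 − 438.7) / (-75 − 0) = +0.002667
∂h/∂y = (439.0 − 438.7) / (125 − 0) = +0.002400
|∇h| = √(0.002667² + 0.002400²) = 0.003588
Seepage velocity v = K·i/n = 0.48 × 0.003588 / 0.39 = 0.004416 ft/day.
t = 1000 / 0.004416 = 2.264e+05 days = 620 years.

620 years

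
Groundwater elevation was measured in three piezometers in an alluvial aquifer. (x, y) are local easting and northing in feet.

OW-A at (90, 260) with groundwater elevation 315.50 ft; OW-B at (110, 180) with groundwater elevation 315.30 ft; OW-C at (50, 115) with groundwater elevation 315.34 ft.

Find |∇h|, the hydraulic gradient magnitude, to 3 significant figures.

0.00323

Differences from OW-A: to OW-B (Δx, Δy, Δh) = (20, -80, -0.20); to OW-C = (-40, -145, -0.16).
Determinant of the coordinate differences = 20·(-145) − (-40)·(-80) = -6100.
∂h/∂x = [(-0.20)·(-145) − (-0.16)·(-80)] / -6100 = -0.002656
∂h/∂y = [20·(-0.16) − (-40)·(-0.20)] / -6100 = +0.001836
|∇h| = √(-0.002656² + 0.001836²) = 0.003229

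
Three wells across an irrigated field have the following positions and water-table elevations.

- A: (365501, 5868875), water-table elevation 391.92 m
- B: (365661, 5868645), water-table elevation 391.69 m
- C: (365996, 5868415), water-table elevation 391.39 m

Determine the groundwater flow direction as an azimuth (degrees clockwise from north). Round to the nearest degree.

Differences from A: to B (Δx, Δy, Δh) = (160, -230, -0.23); to C = (495, -460, -0.53).
Solve a·Δx + b·Δy = Δh: det = 160·(-460) − 495·(-230) = 40250.
∂h/∂x = [(-0.23)·(-460) − (-0.53)·(-230)] / 40250 = -0.0004000
∂h/∂y = [160·(-0.53) − 495·(-0.23)] / 40250 = +0.0007217
Flow direction (−∇h) has components (+0.0004000 E, -0.0007217 N).
Azimuth = atan2(E, N) = atan2(+0.0004000, -0.0007217) = 151.0° ≈ 151°.

151°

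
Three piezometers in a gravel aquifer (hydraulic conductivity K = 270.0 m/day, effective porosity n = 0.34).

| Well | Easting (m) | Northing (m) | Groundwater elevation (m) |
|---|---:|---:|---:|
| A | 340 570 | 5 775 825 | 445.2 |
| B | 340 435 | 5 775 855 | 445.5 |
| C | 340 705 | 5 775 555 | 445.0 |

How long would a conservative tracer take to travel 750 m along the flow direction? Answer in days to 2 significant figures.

400 days

Three-point gradient (reference A): Δ to B = (-135, 30, +0.3), Δ to C = (135, -270, -0.2).
∂h/∂x = -0.002315, ∂h/∂y = -0.0004167 (det = 32400).
|∇h| = √(-0.002315² + -0.0004167²) = 0.002352
Seepage velocity v = K·i/n = 270.0 × 0.002352 / 0.34 = 1.868 m/day.
t = 750 / 1.868 = 401.5 days.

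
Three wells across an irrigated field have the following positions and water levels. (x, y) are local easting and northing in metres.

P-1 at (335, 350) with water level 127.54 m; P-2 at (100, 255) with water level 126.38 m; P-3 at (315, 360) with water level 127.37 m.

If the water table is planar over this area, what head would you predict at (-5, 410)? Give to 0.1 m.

125.1 m

Differences from P-1: to P-2 (Δx, Δy, Δh) = (-235, -95, -1.16); to P-3 = (-20, 10, -0.17).
Determinant of the coordinate differences = (-235)·10 − (-20)·(-95) = -4250.
∂h/∂x = [(-1.16)·10 − (-0.17)·(-95)] / -4250 = +0.006529
∂h/∂y = [(-235)·(-0.17) − (-20)·(-1.16)] / -4250 = -0.003941
h(-5, 410) = 127.54 + (+0.006529)·(-340) + (-0.003941)·(60) = 127.54 -2.220 -0.236 = 125.084 m.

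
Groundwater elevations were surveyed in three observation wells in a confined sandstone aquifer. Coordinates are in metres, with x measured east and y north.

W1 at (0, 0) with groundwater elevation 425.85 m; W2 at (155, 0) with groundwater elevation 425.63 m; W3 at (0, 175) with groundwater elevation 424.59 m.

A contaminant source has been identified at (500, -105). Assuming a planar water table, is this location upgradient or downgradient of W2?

upgradient

∂h/∂x = (425.63 − 425.85) / (155 − 0) = -0.001419
∂h/∂y = (424.59 − 425.85) / (175 − 0) = -0.007200
Head at (500, -105) = 425.85 + (-0.001419)·(500) + (-0.007200)·(-105) = 425.90 m.
That is higher than the 425.63 m at W2, so the point is upgradient.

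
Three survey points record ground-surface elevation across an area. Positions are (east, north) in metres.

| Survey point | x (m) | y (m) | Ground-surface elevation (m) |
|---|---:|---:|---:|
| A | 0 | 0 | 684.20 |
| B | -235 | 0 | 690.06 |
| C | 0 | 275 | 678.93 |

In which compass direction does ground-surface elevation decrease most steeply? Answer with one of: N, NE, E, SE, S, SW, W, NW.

NE

∂z/∂x = (690.06 − 684.20) / (-235 − 0) = -0.02494
∂z/∂y = (678.93 − 684.20) / (275 − 0) = -0.01916
Steepest decrease is along −∇f = (+0.02494 E, +0.01916 N) → northeast.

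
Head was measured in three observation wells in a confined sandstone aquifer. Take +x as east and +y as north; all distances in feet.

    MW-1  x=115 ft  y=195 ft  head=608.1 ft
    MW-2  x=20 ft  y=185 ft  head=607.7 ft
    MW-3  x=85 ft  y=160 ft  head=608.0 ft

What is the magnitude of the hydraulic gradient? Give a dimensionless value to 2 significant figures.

With h = a·x + b·y + c and MW-1 as origin, the differences give:
  (-95)·a + (-10)·b = -0.4
  (-30)·a + (-35)·b = -0.1
Eliminate b (×(-35) and ×(-10), subtract): 3025·a = 13.00 → a = ∂h/∂x = +0.004298
Back-substitute: b = ∂h/∂y = -0.0008264.
|∇h| = √(0.004298² + -0.0008264²) = 0.004377

0.0044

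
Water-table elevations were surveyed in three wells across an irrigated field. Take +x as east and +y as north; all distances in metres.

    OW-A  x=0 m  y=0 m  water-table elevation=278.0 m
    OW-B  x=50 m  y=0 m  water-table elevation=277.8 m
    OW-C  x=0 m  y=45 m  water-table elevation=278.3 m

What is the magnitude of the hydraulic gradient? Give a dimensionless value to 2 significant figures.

∂h/∂x = (277.8 − 278.0) / (50 − 0) = -0.004000
∂h/∂y = (278.3 − 278.0) / (45 − 0) = +0.006667
|∇h| = √(-0.004000² + 0.006667²) = 0.007775

0.0078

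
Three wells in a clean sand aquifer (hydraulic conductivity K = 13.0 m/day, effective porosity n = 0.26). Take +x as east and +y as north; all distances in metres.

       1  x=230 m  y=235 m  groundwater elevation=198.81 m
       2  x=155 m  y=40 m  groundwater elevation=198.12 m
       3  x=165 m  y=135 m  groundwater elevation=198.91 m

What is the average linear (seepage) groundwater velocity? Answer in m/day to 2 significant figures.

With h = a·x + b·y + c and 1 as origin, the differences give:
  (-75)·a + (-195)·b = -0.69
  (-65)·a + (-100)·b = +0.10
Eliminate b (×(-100) and ×(-195), subtract): -5175·a = 88.500 → a = ∂h/∂x = -0.01710
Back-substitute: b = ∂h/∂y = +0.01012.
|∇h| = √(-0.01710² + 0.01012²) = 0.01987
Seepage velocity v = K·i/n = 13.0 × 0.01987 / 0.26 = 0.9935 m/day.

0.99 m/day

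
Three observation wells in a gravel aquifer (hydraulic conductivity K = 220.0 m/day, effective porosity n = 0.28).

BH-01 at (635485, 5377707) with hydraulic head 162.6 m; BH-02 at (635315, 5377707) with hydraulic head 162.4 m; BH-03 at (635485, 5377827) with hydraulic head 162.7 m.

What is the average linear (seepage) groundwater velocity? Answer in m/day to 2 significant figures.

∂h/∂x = (162.4 − 162.6) / (635315 − 635485) = +0.001176
∂h/∂y = (162.7 − 162.6) / (5377827 − 5377707) = +0.0008333
|∇h| = √(0.001176² + 0.0008333²) = 0.001441
Seepage velocity v = K·i/n = 220.0 × 0.001441 / 0.28 = 1.132 m/day.

1.1 m/day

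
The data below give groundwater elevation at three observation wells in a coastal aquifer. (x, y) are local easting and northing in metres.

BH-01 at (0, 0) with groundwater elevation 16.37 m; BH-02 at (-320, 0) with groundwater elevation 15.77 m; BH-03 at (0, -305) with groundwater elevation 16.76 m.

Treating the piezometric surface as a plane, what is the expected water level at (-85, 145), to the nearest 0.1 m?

∂h/∂x = (15.77 − 16.37) / (-320 − 0) = +0.001875
∂h/∂y = (16.76 − 16.37) / (-305 − 0) = -0.001279
h(-85, 145) = 16.37 + (+0.001875)·(-85) + (-0.001279)·(145) = 16.37 -0.159 -0.185 = 16.025 m.

16.0 m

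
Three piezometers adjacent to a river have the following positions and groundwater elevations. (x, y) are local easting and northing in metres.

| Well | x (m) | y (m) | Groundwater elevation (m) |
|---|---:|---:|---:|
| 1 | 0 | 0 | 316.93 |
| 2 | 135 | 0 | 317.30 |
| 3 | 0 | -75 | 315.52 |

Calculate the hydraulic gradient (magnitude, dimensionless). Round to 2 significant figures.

0.019

∂h/∂x = (317.30 − 316.93) / (135 − 0) = +0.002741
∂h/∂y = (315.52 − 316.93) / (-75 − 0) = +0.01880
|∇h| = √(0.002741² + 0.01880²) = 0.019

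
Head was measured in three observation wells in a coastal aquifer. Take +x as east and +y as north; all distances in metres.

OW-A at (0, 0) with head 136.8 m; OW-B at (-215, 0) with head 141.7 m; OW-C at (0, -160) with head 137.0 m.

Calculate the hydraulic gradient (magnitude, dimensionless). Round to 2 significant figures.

0.023

∂h/∂x = (141.7 − 136.8) / (-215 − 0) = -0.02279
∂h/∂y = (137.0 − 136.8) / (-160 − 0) = -0.001250
|∇h| = √(-0.02279² + -0.001250²) = 0.02282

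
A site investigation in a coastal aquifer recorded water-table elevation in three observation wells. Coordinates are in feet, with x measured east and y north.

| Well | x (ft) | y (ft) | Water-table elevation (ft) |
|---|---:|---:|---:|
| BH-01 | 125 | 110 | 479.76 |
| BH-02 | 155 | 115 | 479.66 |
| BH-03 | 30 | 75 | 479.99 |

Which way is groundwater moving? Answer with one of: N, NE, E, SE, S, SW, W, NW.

Taking BH-01 as reference: BH-02−BH-01 = (30, 5, -0.10); BH-03−BH-01 = (-95, -35, +0.23).
Solve a·Δx + b·Δy = Δh: det = 30·(-35) − (-95)·5 = -575.
∂h/∂x = [(-0.10)·(-35) − (+0.23)·5] / -575 = -0.004087
∂h/∂y = [30·(+0.23) − (-95)·(-0.10)] / -575 = +0.004522
Flow = −∇h = (+0.004087 east, -0.004522 north), which points southeast.

SE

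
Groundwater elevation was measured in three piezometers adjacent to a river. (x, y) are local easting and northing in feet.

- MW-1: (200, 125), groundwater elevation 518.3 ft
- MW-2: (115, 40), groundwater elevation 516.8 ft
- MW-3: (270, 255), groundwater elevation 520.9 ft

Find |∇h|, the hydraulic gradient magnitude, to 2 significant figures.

Three-point gradient (reference MW-1): Δ to MW-2 = (-85, -85, -1.5), Δ to MW-3 = (70, 130, +2.6).
∂h/∂x = -0.005098, ∂h/∂y = +0.02275 (det = -5100).
|∇h| = √(-0.005098² + 0.02275²) = 0.02331

0.023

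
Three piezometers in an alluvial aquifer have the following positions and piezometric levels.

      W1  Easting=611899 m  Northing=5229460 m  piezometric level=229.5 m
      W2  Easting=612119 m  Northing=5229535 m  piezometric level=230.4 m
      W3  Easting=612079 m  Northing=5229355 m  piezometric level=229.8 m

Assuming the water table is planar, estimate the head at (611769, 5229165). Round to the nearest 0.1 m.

Taking W1 as reference: W2−W1 = (220, 75, +0.9); W3−W1 = (180, -105, +0.3).
Solve a·Δx + b·Δy = Δh: det = 220·(-105) − 180·75 = -36600.
∂h/∂x = [(+0.9)·(-105) − (+0.3)·75] / -36600 = +0.003197
∂h/∂y = [220·(+0.3) − 180·(+0.9)] / -36600 = +0.002623
h(611769, 5229165) = 229.5 + (+0.003197)·(-130) + (+0.002623)·(-295) = 229.5 -0.416 -0.774 = 228.311 m.

228.3 m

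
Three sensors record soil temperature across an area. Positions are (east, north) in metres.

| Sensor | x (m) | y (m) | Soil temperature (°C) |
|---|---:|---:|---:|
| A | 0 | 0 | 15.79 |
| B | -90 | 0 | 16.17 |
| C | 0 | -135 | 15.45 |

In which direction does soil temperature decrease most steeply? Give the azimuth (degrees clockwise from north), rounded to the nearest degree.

121°

∂T/∂x = (16.17 − 15.79) / (-90 − 0) = -0.004222
∂T/∂y = (15.45 − 15.79) / (-135 − 0) = +0.002519
Steepest decrease is along −∇f: components (+0.004222 E, -0.002519 N).
Azimuth = atan2(+0.004222, -0.002519) = 120.8° ≈ 121°.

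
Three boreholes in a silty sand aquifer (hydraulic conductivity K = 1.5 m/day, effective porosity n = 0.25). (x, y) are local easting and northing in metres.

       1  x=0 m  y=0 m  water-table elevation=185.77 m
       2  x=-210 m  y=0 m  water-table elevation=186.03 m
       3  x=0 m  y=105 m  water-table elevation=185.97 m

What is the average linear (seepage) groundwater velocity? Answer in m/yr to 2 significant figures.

5.0 m/yr

∂h/∂x = (186.03 − 185.77) / (-210 − 0) = -0.001238
∂h/∂y = (185.97 − 185.77) / (105 − 0) = +0.001905
|∇h| = √(-0.001238² + 0.001905²) = 0.002272
Seepage velocity v = K·i/n = 1.5 × 0.002272 / 0.25 = 0.01363 m/day = 4.978 m/yr.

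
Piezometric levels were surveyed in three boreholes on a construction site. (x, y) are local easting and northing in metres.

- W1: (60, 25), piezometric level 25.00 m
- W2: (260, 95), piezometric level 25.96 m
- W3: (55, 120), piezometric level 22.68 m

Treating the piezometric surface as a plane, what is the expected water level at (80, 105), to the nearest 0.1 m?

With h = a·x + b·y + c and W1 as origin, the differences give:
  200·a + 70·b = +0.96
  (-5)·a + 95·b = -2.32
Eliminate b (×95 and ×70, subtract): 19350·a = 253.600 → a = ∂h/∂x = +0.01311
Back-substitute: b = ∂h/∂y = -0.02373.
h(80, 105) = 25.00 + (+0.01311)·(20) + (-0.02373)·(80) = 25.00 +0.262 -1.899 = 23.364 m.

23.4 m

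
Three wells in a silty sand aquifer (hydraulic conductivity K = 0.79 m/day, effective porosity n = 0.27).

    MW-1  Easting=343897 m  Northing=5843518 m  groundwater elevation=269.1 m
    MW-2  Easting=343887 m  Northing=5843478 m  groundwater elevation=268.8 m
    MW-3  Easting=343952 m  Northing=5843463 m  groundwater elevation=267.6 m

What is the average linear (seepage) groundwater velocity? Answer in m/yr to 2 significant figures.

With h = a·x + b·y + c and MW-1 as origin, the differences give:
  (-10)·a + (-40)·b = -0.3
  55·a + (-55)·b = -1.5
Eliminate b (×(-55) and ×(-40), subtract): 2750·a = -43.50 → a = ∂h/∂x = -0.01582
Back-substitute: b = ∂h/∂y = +0.01145.
|∇h| = √(-0.01582² + 0.01145²) = 0.01953
Seepage velocity v = K·i/n = 0.79 × 0.01953 / 0.27 = 0.05714 m/day = 20.87 m/yr.

21 m/yr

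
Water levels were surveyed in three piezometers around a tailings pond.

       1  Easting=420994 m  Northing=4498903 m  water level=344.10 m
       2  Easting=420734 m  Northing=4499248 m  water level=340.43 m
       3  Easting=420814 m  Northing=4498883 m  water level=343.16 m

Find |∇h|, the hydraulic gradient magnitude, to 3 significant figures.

Taking 1 as reference: 2−1 = (-260, 345, -3.67); 3−1 = (-180, -20, -0.94).
Determinant of the coordinate differences = (-260)·(-20) − (-180)·345 = 67300.
∂h/∂x = [(-3.67)·(-20) − (-0.94)·345] / 67300 = +0.005909
∂h/∂y = [(-260)·(-0.94) − (-180)·(-3.67)] / 67300 = -0.006184
|∇h| = √(0.005909² + -0.006184²) = 0.008553

0.00855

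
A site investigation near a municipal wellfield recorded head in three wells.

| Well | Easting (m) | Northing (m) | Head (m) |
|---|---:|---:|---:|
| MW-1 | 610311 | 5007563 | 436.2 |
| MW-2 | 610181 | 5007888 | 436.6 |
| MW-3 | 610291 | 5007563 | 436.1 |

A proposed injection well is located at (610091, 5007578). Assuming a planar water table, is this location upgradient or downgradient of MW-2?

downgradient

Taking MW-1 as reference: MW-2−MW-1 = (-130, 325, +0.4); MW-3−MW-1 = (-20, 0, -0.1).
Determinant of the coordinate differences = (-130)·0 − (-20)·325 = 6500.
∂h/∂x = [(+0.4)·0 − (-0.1)·325] / 6500 = +0.005000
∂h/∂y = [(-130)·(-0.1) − (-20)·(+0.4)] / 6500 = +0.003231
Head at (610091, 5007578) = 436.2 + (+0.005000)·(-220) + (+0.003231)·(15) = 435.15 m.
That is lower than the 436.6 m at MW-2, so the point is downgradient.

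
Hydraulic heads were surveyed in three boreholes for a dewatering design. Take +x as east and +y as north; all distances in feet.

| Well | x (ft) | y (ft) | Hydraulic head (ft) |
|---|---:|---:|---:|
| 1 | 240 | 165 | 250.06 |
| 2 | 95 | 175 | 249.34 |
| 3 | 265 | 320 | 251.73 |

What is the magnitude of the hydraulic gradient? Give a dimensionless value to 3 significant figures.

0.0114

Differences from 1: to 2 (Δx, Δy, Δh) = (-145, 10, -0.72); to 3 = (25, 155, +1.67).
Solve a·Δx + b·Δy = Δh: det = (-145)·155 − 25·10 = -22725.
∂h/∂x = [(-0.72)·155 − (+1.67)·10] / -22725 = +0.005646
∂h/∂y = [(-145)·(+1.67) − 25·(-0.72)] / -22725 = +0.009864
|∇h| = √(0.005646² + 0.009864²) = 0.01137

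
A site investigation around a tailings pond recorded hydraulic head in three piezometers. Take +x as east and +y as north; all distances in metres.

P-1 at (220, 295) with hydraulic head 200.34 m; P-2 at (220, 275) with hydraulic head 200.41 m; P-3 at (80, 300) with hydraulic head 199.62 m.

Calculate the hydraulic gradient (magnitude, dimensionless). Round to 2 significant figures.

0.0061

With h = a·x + b·y + c and P-1 as origin, the differences give:
  0·a + (-20)·b = +0.07
  (-140)·a + 5·b = -0.72
Eliminate b (×5 and ×(-20), subtract): -2800·a = -14.050 → a = ∂h/∂x = +0.005018
Back-substitute: b = ∂h/∂y = -0.003500.
|∇h| = √(0.005018² + -0.003500²) = 0.006118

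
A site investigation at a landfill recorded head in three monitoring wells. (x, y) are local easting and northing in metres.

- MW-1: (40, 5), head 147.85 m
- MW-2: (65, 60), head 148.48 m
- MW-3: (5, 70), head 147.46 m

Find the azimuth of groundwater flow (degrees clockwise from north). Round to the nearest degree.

Taking MW-1 as reference: MW-2−MW-1 = (25, 55, +0.63); MW-3−MW-1 = (-35, 65, -0.39).
Determinant of the coordinate differences = 25·65 − (-35)·55 = 3550.
∂h/∂x = [(+0.63)·65 − (-0.39)·55] / 3550 = +0.01758
∂h/∂y = [25·(-0.39) − (-35)·(+0.63)] / 3550 = +0.003465
Flow direction (−∇h) has components (-0.01758 E, -0.003465 N).
Azimuth = atan2(E, N) = atan2(-0.01758, -0.003465) = 258.8° ≈ 259°.

259°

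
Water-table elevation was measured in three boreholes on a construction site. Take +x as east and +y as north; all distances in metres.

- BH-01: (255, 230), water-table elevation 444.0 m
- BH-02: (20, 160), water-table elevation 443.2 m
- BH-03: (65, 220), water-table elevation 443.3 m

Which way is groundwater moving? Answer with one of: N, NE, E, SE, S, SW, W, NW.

W

With h = a·x + b·y + c and BH-01 as origin, the differences give:
  (-235)·a + (-70)·b = -0.8
  (-190)·a + (-10)·b = -0.7
Eliminate b (×(-10) and ×(-70), subtract): -10950·a = -41.00 → a = ∂h/∂x = +0.003744
Back-substitute: b = ∂h/∂y = -0.001142.
Flow = −∇h = (-0.003744 east, +0.001142 north), which points west.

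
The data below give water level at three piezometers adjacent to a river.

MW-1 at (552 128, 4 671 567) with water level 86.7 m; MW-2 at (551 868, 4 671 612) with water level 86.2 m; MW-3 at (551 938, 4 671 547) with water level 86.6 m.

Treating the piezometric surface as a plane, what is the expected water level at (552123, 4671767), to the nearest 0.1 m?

Taking MW-1 as reference: MW-2−MW-1 = (-260, 45, -0.5); MW-3−MW-1 = (-190, -20, -0.1).
Determinant of the coordinate differences = (-260)·(-20) − (-190)·45 = 13750.
∂h/∂x = [(-0.5)·(-20) − (-0.1)·45] / 13750 = +0.001055
∂h/∂y = [(-260)·(-0.1) − (-190)·(-0.5)] / 13750 = -0.005018
h(552123, 4671767) = 86.7 + (+0.001055)·(-5) + (-0.005018)·(200) = 86.7 -0.005 -1.004 = 85.691 m.

85.7 m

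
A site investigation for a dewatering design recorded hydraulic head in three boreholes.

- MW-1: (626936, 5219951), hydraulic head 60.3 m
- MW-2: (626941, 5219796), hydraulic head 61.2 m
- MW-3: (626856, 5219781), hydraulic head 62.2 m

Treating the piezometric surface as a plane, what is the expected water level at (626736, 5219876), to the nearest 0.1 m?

Taking MW-1 as reference: MW-2−MW-1 = (5, -155, +0.9); MW-3−MW-1 = (-80, -170, +1.9).
Solve a·Δx + b·Δy = Δh: det = 5·(-170) − (-80)·(-155) = -13250.
∂h/∂x = [(+0.9)·(-170) − (+1.9)·(-155)] / -13250 = -0.01068
∂h/∂y = [5·(+1.9) − (-80)·(+0.9)] / -13250 = -0.006151
h(626736, 5219876) = 60.3 + (-0.01068)·(-200) + (-0.006151)·(-75) = 60.3 +2.136 +0.461 = 62.897 m.

62.9 m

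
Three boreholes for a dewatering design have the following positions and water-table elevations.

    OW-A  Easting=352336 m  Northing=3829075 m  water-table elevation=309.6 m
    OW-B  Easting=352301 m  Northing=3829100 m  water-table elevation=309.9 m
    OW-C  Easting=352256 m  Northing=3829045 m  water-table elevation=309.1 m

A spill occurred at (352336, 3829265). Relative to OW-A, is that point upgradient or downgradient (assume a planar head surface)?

upgradient

With h = a·x + b·y + c and OW-A as origin, the differences give:
  (-35)·a + 25·b = +0.3
  (-80)·a + (-30)·b = -0.5
Eliminate b (×(-30) and ×25, subtract): 3050·a = 3.50 → a = ∂h/∂x = +0.001148
Back-substitute: b = ∂h/∂y = +0.01361.
Head at (352336, 3829265) = 309.6 + (+0.001148)·(0) + (+0.01361)·(190) = 312.19 m.
That is higher than the 309.6 m at OW-A, so the point is upgradient.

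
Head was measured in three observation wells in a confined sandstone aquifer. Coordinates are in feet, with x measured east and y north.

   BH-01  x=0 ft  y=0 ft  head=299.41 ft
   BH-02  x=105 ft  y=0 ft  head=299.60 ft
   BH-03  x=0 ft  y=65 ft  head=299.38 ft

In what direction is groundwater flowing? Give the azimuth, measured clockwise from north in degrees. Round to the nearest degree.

∂h/∂x = (299.60 − 299.41) / (105 − 0) = +0.001810
∂h/∂y = (299.38 − 299.41) / (65 − 0) = -0.0004615
Flow direction (−∇h) has components (-0.001810 E, +0.0004615 N).
Azimuth = atan2(E, N) = atan2(-0.001810, +0.0004615) = 284.3° ≈ 284°.

284°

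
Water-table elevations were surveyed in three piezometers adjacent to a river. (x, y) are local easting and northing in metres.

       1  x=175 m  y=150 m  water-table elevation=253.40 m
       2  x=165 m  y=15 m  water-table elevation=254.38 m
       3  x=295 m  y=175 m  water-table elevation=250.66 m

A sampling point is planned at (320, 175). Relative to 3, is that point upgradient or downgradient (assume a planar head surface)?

downgradient

Three-point gradient (reference 1): Δ to 2 = (-10, -135, +0.98), Δ to 3 = (120, 25, -2.74).
∂h/∂x = -0.02166, ∂h/∂y = -0.005655 (det = 15950).
Head at (320, 175) = 253.40 + (-0.02166)·(145) + (-0.005655)·(25) = 250.12 m.
That is lower than the 250.66 m at 3, so the point is downgradient.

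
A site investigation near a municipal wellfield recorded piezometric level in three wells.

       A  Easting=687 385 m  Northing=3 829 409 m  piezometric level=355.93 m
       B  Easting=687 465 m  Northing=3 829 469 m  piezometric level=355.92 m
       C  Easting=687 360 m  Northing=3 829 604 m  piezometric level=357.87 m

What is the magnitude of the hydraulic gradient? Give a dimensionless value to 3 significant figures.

0.0114

Taking A as reference: B−A = (80, 60, -0.01); C−A = (-25, 195, +1.94).
Solve a·Δx + b·Δy = Δh: det = 80·195 − (-25)·60 = 17100.
∂h/∂x = [(-0.01)·195 − (+1.94)·60] / 17100 = -0.006921
∂h/∂y = [80·(+1.94) − (-25)·(-0.01)] / 17100 = +0.009061
|∇h| = √(-0.006921² + 0.009061²) = 0.0114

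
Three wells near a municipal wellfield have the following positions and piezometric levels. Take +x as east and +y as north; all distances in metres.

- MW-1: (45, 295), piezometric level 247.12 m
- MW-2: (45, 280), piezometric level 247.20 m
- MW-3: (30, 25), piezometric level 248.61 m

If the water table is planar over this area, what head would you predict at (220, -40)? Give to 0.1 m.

Three-point gradient (reference MW-1): Δ to MW-2 = (0, -15, +0.08), Δ to MW-3 = (-15, -270, +1.49).
∂h/∂x = -0.003333, ∂h/∂y = -0.005333 (det = -225).
h(220, -40) = 247.12 + (-0.003333)·(175) + (-0.005333)·(-335) = 247.12 -0.583 +1.787 = 248.323 m.

248.3 m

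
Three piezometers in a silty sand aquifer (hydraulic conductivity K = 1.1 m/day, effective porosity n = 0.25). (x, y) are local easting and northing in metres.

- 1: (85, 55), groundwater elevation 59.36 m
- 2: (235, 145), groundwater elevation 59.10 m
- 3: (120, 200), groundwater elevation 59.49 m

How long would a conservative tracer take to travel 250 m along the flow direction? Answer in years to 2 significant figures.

51 years

With h = a·x + b·y + c and 1 as origin, the differences give:
  150·a + 90·b = -0.26
  35·a + 145·b = +0.13
Eliminate b (×145 and ×90, subtract): 18600·a = -49.400 → a = ∂h/∂x = -0.002656
Back-substitute: b = ∂h/∂y = +0.001538.
|∇h| = √(-0.002656² + 0.001538²) = 0.003069
Seepage velocity v = K·i/n = 1.1 × 0.003069 / 0.25 = 0.0135 m/day.
t = 250 / 0.0135 = 1.852e+04 days = 50.7 years.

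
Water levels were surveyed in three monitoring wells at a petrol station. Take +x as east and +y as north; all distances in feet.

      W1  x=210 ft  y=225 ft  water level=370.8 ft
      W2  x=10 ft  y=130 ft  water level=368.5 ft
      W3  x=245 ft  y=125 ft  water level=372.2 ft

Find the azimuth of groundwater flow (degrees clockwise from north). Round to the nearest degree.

299°

Differences from W1: to W2 (Δx, Δy, Δh) = (-200, -95, -2.3); to W3 = (35, -100, +1.4).
Determinant of the coordinate differences = (-200)·(-100) − 35·(-95) = 23325.
∂h/∂x = [(-2.3)·(-100) − (+1.4)·(-95)] / 23325 = +0.01556
∂h/∂y = [(-200)·(+1.4) − 35·(-2.3)] / 23325 = -0.008553
Flow direction (−∇h) has components (-0.01556 E, +0.008553 N).
Azimuth = atan2(E, N) = atan2(-0.01556, +0.008553) = 298.8° ≈ 299°.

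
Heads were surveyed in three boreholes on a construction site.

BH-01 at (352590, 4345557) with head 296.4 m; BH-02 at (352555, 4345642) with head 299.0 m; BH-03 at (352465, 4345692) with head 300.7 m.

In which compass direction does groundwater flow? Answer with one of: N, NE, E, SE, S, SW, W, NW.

S

With h = a·x + b·y + c and BH-01 as origin, the differences give:
  (-35)·a + 85·b = +2.6
  (-125)·a + 135·b = +4.3
Eliminate b (×135 and ×85, subtract): 5900·a = -14.50 → a = ∂h/∂x = -0.002458
Back-substitute: b = ∂h/∂y = +0.02958.
Flow = −∇h = (+0.002458 east, -0.02958 north), which points south.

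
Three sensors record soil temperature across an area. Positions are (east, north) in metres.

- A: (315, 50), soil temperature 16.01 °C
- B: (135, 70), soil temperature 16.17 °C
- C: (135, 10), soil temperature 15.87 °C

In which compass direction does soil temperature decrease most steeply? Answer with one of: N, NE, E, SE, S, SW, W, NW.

S

Three-point gradient (reference A): Δ to B = (-180, 20, +0.16), Δ to C = (-180, -40, -0.14).
∂T/∂x = -0.0003333, ∂T/∂y = +0.005000 (det = 10800).
Steepest decrease is along −∇f = (+0.0003333 E, -0.005000 N) → south.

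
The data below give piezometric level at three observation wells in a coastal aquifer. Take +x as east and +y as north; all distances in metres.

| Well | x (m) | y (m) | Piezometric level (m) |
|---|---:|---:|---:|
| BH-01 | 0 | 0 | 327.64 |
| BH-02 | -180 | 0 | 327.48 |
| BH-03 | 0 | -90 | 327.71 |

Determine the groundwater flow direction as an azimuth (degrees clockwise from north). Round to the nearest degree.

∂h/∂x = (327.48 − 327.64) / (-180 − 0) = +0.0008889
∂h/∂y = (327.71 − 327.64) / (-90 − 0) = -0.0007778
Flow direction (−∇h) has components (-0.0008889 E, +0.0007778 N).
Azimuth = atan2(E, N) = atan2(-0.0008889, +0.0007778) = 311.2° ≈ 311°.

311°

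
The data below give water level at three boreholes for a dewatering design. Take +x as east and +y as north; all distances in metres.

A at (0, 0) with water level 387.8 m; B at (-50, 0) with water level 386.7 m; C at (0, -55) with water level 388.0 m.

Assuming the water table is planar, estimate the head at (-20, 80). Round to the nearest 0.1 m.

387.1 m

∂h/∂x = (386.7 − 387.8) / (-50 − 0) = +0.02200
∂h/∂y = (388.0 − 387.8) / (-55 − 0) = -0.003636
h(-20, 80) = 387.8 + (+0.02200)·(-20) + (-0.003636)·(80) = 387.8 -0.440 -0.291 = 387.069 m.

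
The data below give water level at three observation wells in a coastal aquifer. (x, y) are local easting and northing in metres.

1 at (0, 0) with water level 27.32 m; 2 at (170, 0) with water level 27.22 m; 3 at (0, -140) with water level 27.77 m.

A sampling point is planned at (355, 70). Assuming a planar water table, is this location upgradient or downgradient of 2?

downgradient

∂h/∂x = (27.22 − 27.32) / (170 − 0) = -0.0005882
∂h/∂y = (27.77 − 27.32) / (-140 − 0) = -0.003214
Head at (355, 70) = 27.32 + (-0.0005882)·(355) + (-0.003214)·(70) = 26.89 m.
That is lower than the 27.22 m at 2, so the point is downgradient.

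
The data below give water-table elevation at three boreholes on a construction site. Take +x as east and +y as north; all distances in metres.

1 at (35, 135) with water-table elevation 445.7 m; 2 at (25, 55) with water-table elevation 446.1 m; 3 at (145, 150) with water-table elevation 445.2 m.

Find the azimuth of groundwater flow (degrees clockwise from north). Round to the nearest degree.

Three-point gradient (reference 1): Δ to 2 = (-10, -80, +0.4), Δ to 3 = (110, 15, -0.5).
∂h/∂x = -0.003931, ∂h/∂y = -0.004509 (det = 8650).
Flow direction (−∇h) has components (+0.003931 E, +0.004509 N).
Azimuth = atan2(E, N) = atan2(+0.003931, +0.004509) = 41.1° ≈ 041°.

041°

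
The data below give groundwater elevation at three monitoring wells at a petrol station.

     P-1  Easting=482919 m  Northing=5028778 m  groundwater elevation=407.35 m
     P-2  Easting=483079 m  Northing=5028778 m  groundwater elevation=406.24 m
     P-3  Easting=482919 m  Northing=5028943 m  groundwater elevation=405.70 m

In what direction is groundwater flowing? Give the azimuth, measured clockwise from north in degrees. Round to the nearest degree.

∂h/∂x = (406.24 − 407.35) / (483079 − 482919) = -0.006938
∂h/∂y = (405.70 − 407.35) / (5028943 − 5028778) = -0.01000
Flow direction (−∇h) has components (+0.006938 E, +0.01000 N).
Azimuth = atan2(E, N) = atan2(+0.006938, +0.01000) = 34.8° ≈ 035°.

035°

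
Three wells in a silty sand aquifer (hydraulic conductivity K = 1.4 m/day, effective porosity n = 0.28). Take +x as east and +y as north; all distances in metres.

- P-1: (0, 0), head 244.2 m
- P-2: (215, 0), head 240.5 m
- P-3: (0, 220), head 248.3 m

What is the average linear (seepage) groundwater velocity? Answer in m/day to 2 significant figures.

0.13 m/day

∂h/∂x = (240.5 − 244.2) / (215 − 0) = -0.01721
∂h/∂y = (248.3 − 244.2) / (220 − 0) = +0.01864
|∇h| = √(-0.01721² + 0.01864²) = 0.02537
Seepage velocity v = K·i/n = 1.4 × 0.02537 / 0.28 = 0.1268 m/day.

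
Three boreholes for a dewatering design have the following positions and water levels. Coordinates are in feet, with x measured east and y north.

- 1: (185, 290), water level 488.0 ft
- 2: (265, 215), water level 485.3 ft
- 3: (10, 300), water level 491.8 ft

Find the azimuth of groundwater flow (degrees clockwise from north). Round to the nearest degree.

123°

Three-point gradient (reference 1): Δ to 2 = (80, -75, -2.7), Δ to 3 = (-175, 10, +3.8).
∂h/∂x = -0.02093, ∂h/∂y = +0.01367 (det = -12325).
Flow direction (−∇h) has components (+0.02093 E, -0.01367 N).
Azimuth = atan2(E, N) = atan2(+0.02093, -0.01367) = 123.1° ≈ 123°.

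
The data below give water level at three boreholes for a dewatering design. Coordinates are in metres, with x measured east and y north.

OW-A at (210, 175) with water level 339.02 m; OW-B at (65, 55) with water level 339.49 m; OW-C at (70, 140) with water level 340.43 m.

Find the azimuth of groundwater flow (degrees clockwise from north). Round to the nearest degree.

With h = a·x + b·y + c and OW-A as origin, the differences give:
  (-145)·a + (-120)·b = +0.47
  (-140)·a + (-35)·b = +1.41
Eliminate b (×(-35) and ×(-120), subtract): -11725·a = 152.750 → a = ∂h/∂x = -0.01303
Back-substitute: b = ∂h/∂y = +0.01183.
Flow direction (−∇h) has components (+0.01303 E, -0.01183 N).
Azimuth = atan2(E, N) = atan2(+0.01303, -0.01183) = 132.2° ≈ 132°.

132°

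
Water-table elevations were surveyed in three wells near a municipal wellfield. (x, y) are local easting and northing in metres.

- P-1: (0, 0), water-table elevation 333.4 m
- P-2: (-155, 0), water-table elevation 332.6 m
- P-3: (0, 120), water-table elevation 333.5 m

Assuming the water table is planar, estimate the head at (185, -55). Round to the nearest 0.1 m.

∂h/∂x = (332.6 − 333.4) / (-155 − 0) = +0.005161
∂h/∂y = (333.5 − 333.4) / (120 − 0) = +0.0008333
h(185, -55) = 333.4 + (+0.005161)·(185) + (+0.0008333)·(-55) = 333.4 +0.955 -0.046 = 334.309 m.

334.3 m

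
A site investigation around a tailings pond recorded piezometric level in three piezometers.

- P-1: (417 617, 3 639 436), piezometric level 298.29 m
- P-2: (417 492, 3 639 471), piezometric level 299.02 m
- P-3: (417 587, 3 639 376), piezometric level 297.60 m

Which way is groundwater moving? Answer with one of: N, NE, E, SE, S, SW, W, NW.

S

With h = a·x + b·y + c and P-1 as origin, the differences give:
  (-125)·a + 35·b = +0.73
  (-30)·a + (-60)·b = -0.69
Eliminate b (×(-60) and ×35, subtract): 8550·a = -19.650 → a = ∂h/∂x = -0.002298
Back-substitute: b = ∂h/∂y = +0.01265.
Flow = −∇h = (+0.002298 east, -0.01265 north), which points south.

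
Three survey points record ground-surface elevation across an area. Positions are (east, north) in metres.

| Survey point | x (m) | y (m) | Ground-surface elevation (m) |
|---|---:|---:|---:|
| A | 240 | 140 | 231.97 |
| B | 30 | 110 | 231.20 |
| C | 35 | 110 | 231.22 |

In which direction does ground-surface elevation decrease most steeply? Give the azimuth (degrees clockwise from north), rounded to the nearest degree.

300°

Taking A as reference: B−A = (-210, -30, -0.77); C−A = (-205, -30, -0.75).
Solve a·Δx + b·Δy = Δz: det = (-210)·(-30) − (-205)·(-30) = 150.
∂z/∂x = [(-0.77)·(-30) − (-0.75)·(-30)] / 150 = +0.004000
∂z/∂y = [(-210)·(-0.75) − (-205)·(-0.77)] / 150 = -0.002333
Steepest decrease is along −∇f: components (-0.004000 E, +0.002333 N).
Azimuth = atan2(-0.004000, +0.002333) = 300.3° ≈ 300°.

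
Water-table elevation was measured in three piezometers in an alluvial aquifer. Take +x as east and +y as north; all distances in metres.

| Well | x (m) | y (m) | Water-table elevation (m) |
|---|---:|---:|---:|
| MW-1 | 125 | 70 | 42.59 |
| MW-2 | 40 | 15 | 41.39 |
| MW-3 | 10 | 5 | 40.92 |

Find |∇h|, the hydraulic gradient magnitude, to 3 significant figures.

0.0180

Taking MW-1 as reference: MW-2−MW-1 = (-85, -55, -1.20); MW-3−MW-1 = (-115, -65, -1.67).
Determinant of the coordinate differences = (-85)·(-65) − (-115)·(-55) = -800.
∂h/∂x = [(-1.20)·(-65) − (-1.67)·(-55)] / -800 = +0.01731
∂h/∂y = [(-85)·(-1.67) − (-115)·(-1.20)] / -800 = -0.004937
|∇h| = √(0.01731² + -0.004937²) = 0.018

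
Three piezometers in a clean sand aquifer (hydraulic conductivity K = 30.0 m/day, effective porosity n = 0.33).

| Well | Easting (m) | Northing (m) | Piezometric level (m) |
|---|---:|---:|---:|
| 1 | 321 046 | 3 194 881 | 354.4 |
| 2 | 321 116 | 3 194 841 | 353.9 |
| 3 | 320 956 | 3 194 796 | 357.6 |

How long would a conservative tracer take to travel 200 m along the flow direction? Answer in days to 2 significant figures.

Differences from 1: to 2 (Δx, Δy, Δh) = (70, -40, -0.5); to 3 = (-90, -85, +3.2).
Determinant of the coordinate differences = 70·(-85) − (-90)·(-40) = -9550.
∂h/∂x = [(-0.5)·(-85) − (+3.2)·(-40)] / -9550 = -0.01785
∂h/∂y = [70·(+3.2) − (-90)·(-0.5)] / -9550 = -0.01874
|∇h| = √(-0.01785² + -0.01874²) = 0.02588
Seepage velocity v = K·i/n = 30.0 × 0.02588 / 0.33 = 2.353 m/day.
t = 200 / 2.353 = 85 days.

85 days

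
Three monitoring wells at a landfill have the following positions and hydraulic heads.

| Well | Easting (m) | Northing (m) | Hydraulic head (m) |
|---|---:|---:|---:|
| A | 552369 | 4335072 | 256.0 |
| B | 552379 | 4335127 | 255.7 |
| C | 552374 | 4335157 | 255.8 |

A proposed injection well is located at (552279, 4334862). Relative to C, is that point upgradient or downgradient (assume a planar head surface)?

Taking A as reference: B−A = (10, 55, -0.3); C−A = (5, 85, -0.2).
Determinant of the coordinate differences = 10·85 − 5·55 = 575.
∂h/∂x = [(-0.3)·85 − (-0.2)·55] / 575 = -0.02522
∂h/∂y = [10·(-0.2) − 5·(-0.3)] / 575 = -0.0008696
Head at (552279, 4334862) = 256.0 + (-0.02522)·(-90) + (-0.0008696)·(-210) = 258.45 m.
That is higher than the 255.8 m at C, so the point is upgradient.

upgradient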